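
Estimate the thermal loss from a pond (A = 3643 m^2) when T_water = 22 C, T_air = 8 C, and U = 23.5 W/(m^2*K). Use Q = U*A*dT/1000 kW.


Temperature difference dT = 22 - 8 = 14 K
Heat loss (W) = U * A * dT = 23.5 * 3643 * 14 = 1198547 W
Convert to kW: 1198547 / 1000 = 1198.547 kW

1198.547 kW


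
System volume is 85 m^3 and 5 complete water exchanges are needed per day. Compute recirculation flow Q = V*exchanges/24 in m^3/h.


Daily recirculation volume = 85 m^3 * 5 = 425 m^3/day
Flow rate Q = daily volume / 24 h = 425 / 24 = 17.7083 m^3/h

17.7083 m^3/h


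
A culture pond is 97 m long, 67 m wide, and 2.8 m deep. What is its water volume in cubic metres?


Base area = L * W = 97 * 67 = 6499 m^2
Volume = area * depth = 6499 * 2.8 = 18197.2 m^3

18197.2 m^3


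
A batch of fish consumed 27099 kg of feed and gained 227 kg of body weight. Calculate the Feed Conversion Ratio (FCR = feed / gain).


FCR = feed consumed / weight gained
FCR = 27099 kg / 227 kg = 119.379

119.379


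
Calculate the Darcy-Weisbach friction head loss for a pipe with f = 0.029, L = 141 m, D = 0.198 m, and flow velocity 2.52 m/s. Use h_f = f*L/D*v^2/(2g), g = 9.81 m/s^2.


v^2 = 2.52^2 = 6.3504 m^2/s^2
L/D = 141/0.198 = 712.12121
h_f = f*(L/D)*v^2/(2g) = 0.029 * 712.12121 * 6.3504 / 19.62 = 6.68427 m

6.68427 m


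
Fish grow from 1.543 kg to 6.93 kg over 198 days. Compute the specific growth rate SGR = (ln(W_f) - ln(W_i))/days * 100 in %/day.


ln(W_f) = ln(6.93) = 1.9358598
ln(W_i) = ln(1.543) = 0.43372857
ln(W_f) - ln(W_i) = 1.9358598 - 0.43372857 = 1.5021312
SGR = 1.5021312 / 198 * 100 = 0.758652 %/day

0.758652 %/day


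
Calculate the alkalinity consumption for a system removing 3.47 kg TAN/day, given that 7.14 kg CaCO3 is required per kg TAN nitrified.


Alkalinity factor: 7.14 kg CaCO3 consumed per kg TAN nitrified
alk = 3.47 kg TAN * 7.14 = 24.7758 kg CaCO3/day

24.7758 kg CaCO3/day


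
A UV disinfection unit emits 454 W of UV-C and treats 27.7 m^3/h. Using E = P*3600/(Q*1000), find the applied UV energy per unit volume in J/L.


Energy delivered per hour = 454 W * 3600 s = 1634400 J/h
Volume treated per hour = 27.7 m^3/h * 1000 = 27700 L/h
dose = 1634400 / 27700 = 59.0036 J/L

59.0036 J/L


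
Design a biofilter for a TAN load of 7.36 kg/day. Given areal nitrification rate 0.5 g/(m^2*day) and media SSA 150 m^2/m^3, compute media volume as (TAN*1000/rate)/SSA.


A = 7.36*1000 / 0.5 = 14720 m^2
V = 14720 / 150 = 98.1333

98.1333 m^3


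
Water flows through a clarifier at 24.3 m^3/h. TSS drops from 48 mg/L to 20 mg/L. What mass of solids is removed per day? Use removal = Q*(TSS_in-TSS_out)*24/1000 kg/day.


Concentration drop: TSS_in - TSS_out = 48 - 20 = 28 mg/L
Hourly solids removed = Q * dTSS = 24.3 m^3/h * 28 mg/L = 680.4 g/h  (m^3/h * mg/L = g/h)
Daily solids removed = 680.4 * 24 = 16329.6 g/day
Convert g to kg: 16329.6 / 1000 = 16.3296 kg/day

16.3296 kg/day


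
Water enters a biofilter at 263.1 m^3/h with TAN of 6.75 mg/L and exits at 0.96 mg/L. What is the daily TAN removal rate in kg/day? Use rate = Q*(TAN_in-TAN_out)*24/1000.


Concentration drop: TAN_in - TAN_out = 6.75 - 0.96 = 5.79 mg/L
Hourly TAN removed = Q * dTAN = 263.1 m^3/h * 5.79 mg/L = 1523.349 g/h  (m^3/h * mg/L = g/h)
Daily TAN removed = 1523.349 * 24 = 36560.376 g/day
Convert to kg/day: 36560.376 / 1000 = 36.560376 kg/day

36.560376 kg/day


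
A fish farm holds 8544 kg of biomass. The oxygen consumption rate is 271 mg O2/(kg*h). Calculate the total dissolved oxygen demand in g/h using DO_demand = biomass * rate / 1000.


Total O2 consumption (mg/h) = 8544 kg * 271 mg/(kg*h) = 2315424 mg/h
Convert to g/h: 2315424 / 1000 = 2315.424 g/h

2315.424 g/h


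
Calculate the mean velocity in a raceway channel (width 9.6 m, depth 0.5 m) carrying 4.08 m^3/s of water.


Cross-sectional area = W * d = 9.6 * 0.5 = 4.8 m^2
Velocity = Q / A = 4.08 / 4.8 = 0.85 m/s

0.85 m/s


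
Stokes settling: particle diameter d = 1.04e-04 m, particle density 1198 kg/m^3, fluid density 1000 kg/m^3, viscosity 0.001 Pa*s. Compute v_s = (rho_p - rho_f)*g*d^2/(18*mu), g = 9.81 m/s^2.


Density difference: rho_p - rho_f = 1198 - 1000 = 198 kg/m^3
d^2 = (1.04e-04)^2 = 1.0816e-08 m^2
Numerator = (rho_p - rho_f) * g * d^2 = 198 * 9.81 * 1.0816e-08 = 2.1008782e-05
Denominator = 18 * mu = 18 * 0.001 = 0.018
v_s = 2.1008782e-05 / 0.018 = 0.00116715 m/s
Check: Re = rho_f * v_s * d / mu = 1000 * 0.00116715 * 1.04e-04 / 0.001 = 0.121 < 1, so Stokes' law applies.

0.00116715 m/s


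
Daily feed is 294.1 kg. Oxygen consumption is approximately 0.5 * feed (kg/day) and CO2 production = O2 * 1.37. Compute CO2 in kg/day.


O2 = 294.1 * 0.5 = 147.05
CO2 = 147.05 * 1.37 = 201.4585

201.4585 kg/day


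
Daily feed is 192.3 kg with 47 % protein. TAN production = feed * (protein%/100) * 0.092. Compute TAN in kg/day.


Protein in feed = 192.3 * 47/100 = 90.381 kg/day
TAN = protein * 0.092 = 90.381 * 0.092 = 8.315052 kg/day

8.315052 kg/day


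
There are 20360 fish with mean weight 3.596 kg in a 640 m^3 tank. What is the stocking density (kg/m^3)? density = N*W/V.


Total biomass = 20360 fish * 3.596 kg = 73214.56 kg
Density = total biomass / volume = 73214.56 / 640 = 114.398 kg/m^3

114.398 kg/m^3


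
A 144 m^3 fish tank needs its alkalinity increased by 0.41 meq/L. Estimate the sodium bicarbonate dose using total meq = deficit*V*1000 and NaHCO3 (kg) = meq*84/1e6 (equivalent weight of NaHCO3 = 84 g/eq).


Tank volume in L = 144 m^3 * 1000 = 144000 L
Total meq required = 0.41 meq/L * 144000 L = 59040 meq
NaHCO3 mass = 59040 meq * 84 mg/meq / 1e6 = 4.95936 kg

4.95936 kg


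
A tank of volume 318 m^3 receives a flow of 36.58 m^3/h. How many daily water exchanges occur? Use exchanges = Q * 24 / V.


Daily flow volume = 36.58 m^3/h * 24 h = 877.92 m^3/day
Exchanges = daily flow / tank volume = 877.92 / 318 = 2.76075 exchanges/day

2.76075 exchanges/day


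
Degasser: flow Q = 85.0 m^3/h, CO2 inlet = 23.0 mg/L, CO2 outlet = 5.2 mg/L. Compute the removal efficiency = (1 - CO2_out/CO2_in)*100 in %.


CO2_out / CO2_in = 5.2 / 23.0 = 0.22608696
Fraction remaining = 0.22608696
efficiency = (1 - 0.22608696) * 100 = 77.3913 %

77.3913 %


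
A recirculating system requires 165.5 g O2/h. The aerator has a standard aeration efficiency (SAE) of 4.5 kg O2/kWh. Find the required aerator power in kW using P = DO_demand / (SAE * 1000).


SAE in g O2/kWh = 4.5 * 1000 = 4500 g/kWh
P = DO_demand / SAE_g = 165.5 / 4500 = 0.0367778 kW

0.0367778 kW


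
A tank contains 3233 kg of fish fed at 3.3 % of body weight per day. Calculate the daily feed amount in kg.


Feeding rate fraction = 3.3% / 100 = 0.033
Daily feed = 3233 kg * 0.033 = 106.689 kg/day

106.689 kg/day


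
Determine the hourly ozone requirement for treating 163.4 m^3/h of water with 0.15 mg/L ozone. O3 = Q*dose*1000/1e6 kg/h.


O3 demand (mg/h) = Q * dose * 1000 = 163.4 * 0.15 * 1000 = 24510 mg/h
Convert mg to kg: 24510 / 1e6 = 0.02451 kg/h

0.02451 kg/h


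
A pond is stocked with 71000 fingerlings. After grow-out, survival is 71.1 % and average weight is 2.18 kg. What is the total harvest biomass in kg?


Survivors = 71000 * 71.1/100 = 50481 fish
Harvest biomass = survivors * W_f = 50481 * 2.18 = 110048.58 kg

110048.58 kg


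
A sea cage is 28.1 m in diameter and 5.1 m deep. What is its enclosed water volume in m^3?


r = d/2 = 28.1/2 = 14.05 m
Base area = pi*r^2 = pi*14.05^2 = 620.15824 m^2
Volume = 620.15824 * 5.1 = 3162.81 m^3

3162.81 m^3


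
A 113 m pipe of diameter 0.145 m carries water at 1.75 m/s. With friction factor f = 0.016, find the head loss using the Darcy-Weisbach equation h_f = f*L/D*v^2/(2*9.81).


v^2 = 1.75^2 = 3.0625 m^2/s^2
L/D = 113/0.145 = 779.31034
h_f = f*(L/D)*v^2/(2g) = 0.016 * 779.31034 * 3.0625 / 19.62 = 1.94629 m

1.94629 m


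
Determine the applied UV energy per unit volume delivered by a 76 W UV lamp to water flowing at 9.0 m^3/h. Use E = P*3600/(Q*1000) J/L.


Energy delivered per hour = 76 W * 3600 s = 273600 J/h
Volume treated per hour = 9.0 m^3/h * 1000 = 9000 L/h
dose = 273600 / 9000 = 30.4 J/L

30.4 J/L


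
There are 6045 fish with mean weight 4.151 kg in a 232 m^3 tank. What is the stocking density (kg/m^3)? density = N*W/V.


Total biomass = 6045 fish * 4.151 kg = 25092.795 kg
Density = total biomass / volume = 25092.795 / 232 = 108.159 kg/m^3

108.159 kg/m^3


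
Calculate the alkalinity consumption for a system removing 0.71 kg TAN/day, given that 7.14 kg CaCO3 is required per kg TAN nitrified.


Alkalinity factor: 7.14 kg CaCO3 consumed per kg TAN nitrified
alk = 0.71 kg TAN * 7.14 = 5.0694 kg CaCO3/day

5.0694 kg CaCO3/day


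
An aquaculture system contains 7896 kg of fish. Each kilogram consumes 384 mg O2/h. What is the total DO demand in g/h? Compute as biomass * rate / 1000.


Total O2 consumption (mg/h) = 7896 kg * 384 mg/(kg*h) = 3032064 mg/h
Convert to g/h: 3032064 / 1000 = 3032.064 g/h

3032.064 g/h


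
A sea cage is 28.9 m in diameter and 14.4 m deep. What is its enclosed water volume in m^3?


r = d/2 = 28.9/2 = 14.45 m
Base area = pi*r^2 = pi*14.45^2 = 655.9724 m^2
Volume = 655.9724 * 14.4 = 9446 m^3

9446 m^3


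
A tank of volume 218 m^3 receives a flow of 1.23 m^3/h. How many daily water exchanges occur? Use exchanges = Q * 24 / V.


Daily flow volume = 1.23 m^3/h * 24 h = 29.52 m^3/day
Exchanges = daily flow / tank volume = 29.52 / 218 = 0.135413 exchanges/day

0.135413 exchanges/day


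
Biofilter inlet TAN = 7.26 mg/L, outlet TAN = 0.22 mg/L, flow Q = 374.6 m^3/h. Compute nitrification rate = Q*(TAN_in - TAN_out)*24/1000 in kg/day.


Concentration drop: TAN_in - TAN_out = 7.26 - 0.22 = 7.04 mg/L
Hourly TAN removed = Q * dTAN = 374.6 m^3/h * 7.04 mg/L = 2637.184 g/h  (m^3/h * mg/L = g/h)
Daily TAN removed = 2637.184 * 24 = 63292.416 g/day
Convert to kg/day: 63292.416 / 1000 = 63.292416 kg/day

63.292416 kg/day


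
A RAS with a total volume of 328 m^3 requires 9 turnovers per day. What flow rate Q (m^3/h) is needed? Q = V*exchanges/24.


Daily recirculation volume = 328 m^3 * 9 = 2952 m^3/day
Flow rate Q = daily volume / 24 h = 2952 / 24 = 123 m^3/h

123 m^3/h


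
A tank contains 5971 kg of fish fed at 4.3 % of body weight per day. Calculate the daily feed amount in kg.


Feeding rate fraction = 4.3% / 100 = 0.043
Daily feed = 5971 kg * 0.043 = 256.753 kg/day

256.753 kg/day


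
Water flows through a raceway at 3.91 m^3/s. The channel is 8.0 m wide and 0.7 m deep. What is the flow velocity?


Cross-sectional area = W * d = 8.0 * 0.7 = 5.6 m^2
Velocity = Q / A = 3.91 / 5.6 = 0.698214 m/s

0.698214 m/s


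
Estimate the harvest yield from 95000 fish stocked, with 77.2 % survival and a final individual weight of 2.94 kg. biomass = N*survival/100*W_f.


Survivors = 95000 * 77.2/100 = 73340 fish
Harvest biomass = survivors * W_f = 73340 * 2.94 = 215619.6 kg

215619.6 kg


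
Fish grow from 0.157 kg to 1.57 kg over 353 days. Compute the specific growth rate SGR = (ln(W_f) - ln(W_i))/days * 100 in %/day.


ln(W_f) = ln(1.57) = 0.45107562
ln(W_i) = ln(0.157) = -1.8515095
ln(W_f) - ln(W_i) = 0.45107562 - -1.8515095 = 2.3025851
SGR = 2.3025851 / 353 * 100 = 0.65229 %/day

0.65229 %/day


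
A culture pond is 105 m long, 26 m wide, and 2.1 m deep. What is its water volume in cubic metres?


Base area = L * W = 105 * 26 = 2730 m^2
Volume = area * depth = 2730 * 2.1 = 5733 m^3

5733 m^3


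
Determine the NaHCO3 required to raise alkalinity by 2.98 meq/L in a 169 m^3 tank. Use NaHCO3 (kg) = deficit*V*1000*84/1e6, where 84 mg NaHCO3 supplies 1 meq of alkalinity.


Tank volume in L = 169 m^3 * 1000 = 169000 L
Total meq required = 2.98 meq/L * 169000 L = 503620 meq
NaHCO3 mass = 503620 meq * 84 mg/meq / 1e6 = 42.3041 kg

42.3041 kg


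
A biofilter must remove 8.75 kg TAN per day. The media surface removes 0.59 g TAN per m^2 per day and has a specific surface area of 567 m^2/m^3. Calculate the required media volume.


A = 8.75*1000 / 0.59 = 14830.508 m^2
V = 14830.508 / 567 = 26.1561

26.1561 m^3


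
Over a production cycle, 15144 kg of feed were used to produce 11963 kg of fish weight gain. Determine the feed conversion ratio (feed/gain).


FCR = feed consumed / weight gained
FCR = 15144 kg / 11963 kg = 1.2659

1.2659


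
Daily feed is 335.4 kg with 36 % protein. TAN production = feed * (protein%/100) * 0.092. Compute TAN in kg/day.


Protein in feed = 335.4 * 36/100 = 120.744 kg/day
TAN = protein * 0.092 = 120.744 * 0.092 = 11.108448 kg/day

11.108448 kg/day


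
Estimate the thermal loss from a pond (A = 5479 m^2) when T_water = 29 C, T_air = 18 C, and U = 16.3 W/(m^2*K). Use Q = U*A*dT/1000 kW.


Temperature difference dT = 29 - 18 = 11 K
Heat loss (W) = U * A * dT = 16.3 * 5479 * 11 = 982384.7 W
Convert to kW: 982384.7 / 1000 = 982.3847 kW

982.3847 kW


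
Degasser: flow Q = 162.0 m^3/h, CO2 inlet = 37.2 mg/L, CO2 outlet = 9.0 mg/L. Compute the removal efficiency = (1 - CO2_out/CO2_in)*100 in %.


CO2_out / CO2_in = 9.0 / 37.2 = 0.24193548
Fraction remaining = 0.24193548
efficiency = (1 - 0.24193548) * 100 = 75.8065 %

75.8065 %


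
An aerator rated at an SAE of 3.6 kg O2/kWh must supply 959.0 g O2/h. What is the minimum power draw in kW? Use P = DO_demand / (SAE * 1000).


SAE in g O2/kWh = 3.6 * 1000 = 3600 g/kWh
P = DO_demand / SAE_g = 959.0 / 3600 = 0.266389 kW

0.266389 kW


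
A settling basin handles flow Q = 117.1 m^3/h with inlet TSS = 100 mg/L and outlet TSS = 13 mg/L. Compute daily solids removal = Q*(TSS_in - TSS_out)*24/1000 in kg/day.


Concentration drop: TSS_in - TSS_out = 100 - 13 = 87 mg/L
Hourly solids removed = Q * dTSS = 117.1 m^3/h * 87 mg/L = 10187.7 g/h  (m^3/h * mg/L = g/h)
Daily solids removed = 10187.7 * 24 = 244504.8 g/day
Convert g to kg: 244504.8 / 1000 = 244.5048 kg/day

244.5048 kg/day


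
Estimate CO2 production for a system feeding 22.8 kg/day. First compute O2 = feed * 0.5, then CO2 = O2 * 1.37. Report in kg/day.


O2 = 22.8 * 0.5 = 11.4
CO2 = 11.4 * 1.37 = 15.618

15.618 kg/day


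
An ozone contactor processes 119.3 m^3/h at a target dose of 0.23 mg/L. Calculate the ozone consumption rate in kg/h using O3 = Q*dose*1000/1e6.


O3 demand (mg/h) = Q * dose * 1000 = 119.3 * 0.23 * 1000 = 27439 mg/h
Convert mg to kg: 27439 / 1e6 = 0.027439 kg/h

0.027439 kg/h


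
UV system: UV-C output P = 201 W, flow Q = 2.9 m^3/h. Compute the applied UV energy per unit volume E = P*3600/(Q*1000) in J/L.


Energy delivered per hour = 201 W * 3600 s = 723600 J/h
Volume treated per hour = 2.9 m^3/h * 1000 = 2900 L/h
dose = 723600 / 2900 = 249.517 J/L

249.517 J/L


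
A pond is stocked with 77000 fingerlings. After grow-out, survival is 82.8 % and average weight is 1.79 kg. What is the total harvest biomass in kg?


Survivors = 77000 * 82.8/100 = 63756 fish
Harvest biomass = survivors * W_f = 63756 * 1.79 = 114123.24 kg

114123.24 kg


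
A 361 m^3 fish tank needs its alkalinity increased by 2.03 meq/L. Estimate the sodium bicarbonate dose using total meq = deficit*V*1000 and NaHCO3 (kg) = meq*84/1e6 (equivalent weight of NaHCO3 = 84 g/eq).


Tank volume in L = 361 m^3 * 1000 = 361000 L
Total meq required = 2.03 meq/L * 361000 L = 732830 meq
NaHCO3 mass = 732830 meq * 84 mg/meq / 1e6 = 61.5577 kg

61.5577 kg


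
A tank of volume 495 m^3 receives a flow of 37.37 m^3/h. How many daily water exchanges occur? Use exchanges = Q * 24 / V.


Daily flow volume = 37.37 m^3/h * 24 h = 896.88 m^3/day
Exchanges = daily flow / tank volume = 896.88 / 495 = 1.81188 exchanges/day

1.81188 exchanges/day


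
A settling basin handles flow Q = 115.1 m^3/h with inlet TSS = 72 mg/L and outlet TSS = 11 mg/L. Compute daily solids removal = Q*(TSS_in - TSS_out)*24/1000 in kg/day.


Concentration drop: TSS_in - TSS_out = 72 - 11 = 61 mg/L
Hourly solids removed = Q * dTSS = 115.1 m^3/h * 61 mg/L = 7021.1 g/h  (m^3/h * mg/L = g/h)
Daily solids removed = 7021.1 * 24 = 168506.4 g/day
Convert g to kg: 168506.4 / 1000 = 168.5064 kg/day

168.5064 kg/day


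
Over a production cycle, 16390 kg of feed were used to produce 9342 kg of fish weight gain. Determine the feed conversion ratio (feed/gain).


FCR = feed consumed / weight gained
FCR = 16390 kg / 9342 kg = 1.75444

1.75444


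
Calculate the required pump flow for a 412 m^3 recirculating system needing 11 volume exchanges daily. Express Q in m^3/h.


Daily recirculation volume = 412 m^3 * 11 = 4532 m^3/day
Flow rate Q = daily volume / 24 h = 4532 / 24 = 188.833 m^3/h

188.833 m^3/h


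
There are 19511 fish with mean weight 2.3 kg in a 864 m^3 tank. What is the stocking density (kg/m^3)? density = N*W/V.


Total biomass = 19511 fish * 2.3 kg = 44875.3 kg
Density = total biomass / volume = 44875.3 / 864 = 51.939 kg/m^3

51.939 kg/m^3


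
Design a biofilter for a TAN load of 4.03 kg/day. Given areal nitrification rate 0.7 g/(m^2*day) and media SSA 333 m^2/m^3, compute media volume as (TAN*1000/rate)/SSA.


A = 4.03*1000 / 0.7 = 5757.1429 m^2
V = 5757.1429 / 333 = 17.2887

17.2887 m^3


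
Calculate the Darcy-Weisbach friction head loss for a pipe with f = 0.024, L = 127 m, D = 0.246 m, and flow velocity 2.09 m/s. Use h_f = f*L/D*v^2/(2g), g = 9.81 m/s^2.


v^2 = 2.09^2 = 4.3681 m^2/s^2
L/D = 127/0.246 = 516.26016
h_f = f*(L/D)*v^2/(2g) = 0.024 * 516.26016 * 4.3681 / 19.62 = 2.7585 m

2.7585 m


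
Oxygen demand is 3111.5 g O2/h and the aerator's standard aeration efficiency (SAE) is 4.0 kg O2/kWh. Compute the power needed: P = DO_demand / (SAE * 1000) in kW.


SAE in g O2/kWh = 4.0 * 1000 = 4000 g/kWh
P = DO_demand / SAE_g = 3111.5 / 4000 = 0.777875 kW

0.777875 kW


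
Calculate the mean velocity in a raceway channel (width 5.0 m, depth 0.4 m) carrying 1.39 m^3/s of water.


Cross-sectional area = W * d = 5.0 * 0.4 = 2 m^2
Velocity = Q / A = 1.39 / 2 = 0.695 m/s

0.695 m/s


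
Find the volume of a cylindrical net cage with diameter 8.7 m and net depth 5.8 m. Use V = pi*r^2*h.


r = d/2 = 8.7/2 = 4.35 m
Base area = pi*r^2 = pi*4.35^2 = 59.446787 m^2
Volume = 59.446787 * 5.8 = 344.791 m^3

344.791 m^3


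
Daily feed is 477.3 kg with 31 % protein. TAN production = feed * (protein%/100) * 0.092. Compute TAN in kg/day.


Protein in feed = 477.3 * 31/100 = 147.963 kg/day
TAN = protein * 0.092 = 147.963 * 0.092 = 13.612596 kg/day

13.612596 kg/day


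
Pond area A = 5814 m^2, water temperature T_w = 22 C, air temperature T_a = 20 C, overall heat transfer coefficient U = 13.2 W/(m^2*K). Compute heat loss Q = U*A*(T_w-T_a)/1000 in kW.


Temperature difference dT = 22 - 20 = 2 K
Heat loss (W) = U * A * dT = 13.2 * 5814 * 2 = 153489.6 W
Convert to kW: 153489.6 / 1000 = 153.4896 kW

153.4896 kW


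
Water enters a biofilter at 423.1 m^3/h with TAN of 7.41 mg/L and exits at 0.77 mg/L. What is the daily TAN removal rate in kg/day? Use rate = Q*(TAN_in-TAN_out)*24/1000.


Concentration drop: TAN_in - TAN_out = 7.41 - 0.77 = 6.64 mg/L
Hourly TAN removed = Q * dTAN = 423.1 m^3/h * 6.64 mg/L = 2809.384 g/h  (m^3/h * mg/L = g/h)
Daily TAN removed = 2809.384 * 24 = 67425.216 g/day
Convert to kg/day: 67425.216 / 1000 = 67.425216 kg/day

67.425216 kg/day


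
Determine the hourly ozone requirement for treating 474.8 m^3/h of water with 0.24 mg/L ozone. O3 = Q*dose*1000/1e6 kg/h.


O3 demand (mg/h) = Q * dose * 1000 = 474.8 * 0.24 * 1000 = 113952 mg/h
Convert mg to kg: 113952 / 1e6 = 0.113952 kg/h

0.113952 kg/h


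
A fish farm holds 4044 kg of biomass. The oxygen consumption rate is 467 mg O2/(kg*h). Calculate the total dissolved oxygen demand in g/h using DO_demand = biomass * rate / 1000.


Total O2 consumption (mg/h) = 4044 kg * 467 mg/(kg*h) = 1888548 mg/h
Convert to g/h: 1888548 / 1000 = 1888.548 g/h

1888.548 g/h


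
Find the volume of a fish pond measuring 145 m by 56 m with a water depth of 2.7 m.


Base area = L * W = 145 * 56 = 8120 m^2
Volume = area * depth = 8120 * 2.7 = 21924 m^3

21924 m^3


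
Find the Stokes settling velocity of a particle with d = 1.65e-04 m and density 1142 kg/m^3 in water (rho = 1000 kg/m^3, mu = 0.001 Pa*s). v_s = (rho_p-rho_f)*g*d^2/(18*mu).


Density difference: rho_p - rho_f = 1142 - 1000 = 142 kg/m^3
d^2 = (1.65e-04)^2 = 2.7225e-08 m^2
Numerator = (rho_p - rho_f) * g * d^2 = 142 * 9.81 * 2.7225e-08 = 3.792497e-05
Denominator = 18 * mu = 18 * 0.001 = 0.018
v_s = 3.792497e-05 / 0.018 = 0.00210694 m/s
Check: Re = rho_f * v_s * d / mu = 1000 * 0.00210694 * 1.65e-04 / 0.001 = 0.348 < 1, so Stokes' law applies.

0.00210694 m/s


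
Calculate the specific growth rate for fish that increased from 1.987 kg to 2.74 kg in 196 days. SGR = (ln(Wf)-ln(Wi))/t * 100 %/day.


ln(W_f) = ln(2.74) = 1.0079579
ln(W_i) = ln(1.987) = 0.68662596
ln(W_f) - ln(W_i) = 1.0079579 - 0.68662596 = 0.32133194
SGR = 0.32133194 / 196 * 100 = 0.163945 %/day

0.163945 %/day


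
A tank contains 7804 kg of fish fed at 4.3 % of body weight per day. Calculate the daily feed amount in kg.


Feeding rate fraction = 4.3% / 100 = 0.043
Daily feed = 7804 kg * 0.043 = 335.572 kg/day

335.572 kg/day


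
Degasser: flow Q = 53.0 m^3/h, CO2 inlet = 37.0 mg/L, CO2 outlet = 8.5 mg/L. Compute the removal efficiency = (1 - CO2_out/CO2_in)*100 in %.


CO2_out / CO2_in = 8.5 / 37.0 = 0.22972973
Fraction remaining = 0.22972973
efficiency = (1 - 0.22972973) * 100 = 77.027 %

77.027 %


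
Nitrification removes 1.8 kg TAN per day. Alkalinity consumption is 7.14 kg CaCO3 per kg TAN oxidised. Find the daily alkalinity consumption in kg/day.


Alkalinity factor: 7.14 kg CaCO3 consumed per kg TAN nitrified
alk = 1.8 kg TAN * 7.14 = 12.852 kg CaCO3/day

12.852 kg CaCO3/day


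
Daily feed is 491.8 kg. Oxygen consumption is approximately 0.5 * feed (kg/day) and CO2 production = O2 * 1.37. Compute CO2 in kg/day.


O2 = 491.8 * 0.5 = 245.9
CO2 = 245.9 * 1.37 = 336.883

336.883 kg/day


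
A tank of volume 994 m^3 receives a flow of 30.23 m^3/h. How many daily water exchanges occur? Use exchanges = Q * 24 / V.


Daily flow volume = 30.23 m^3/h * 24 h = 725.52 m^3/day
Exchanges = daily flow / tank volume = 725.52 / 994 = 0.729899 exchanges/day

0.729899 exchanges/day


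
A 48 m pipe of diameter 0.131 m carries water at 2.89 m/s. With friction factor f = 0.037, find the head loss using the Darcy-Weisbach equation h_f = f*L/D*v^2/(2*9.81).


v^2 = 2.89^2 = 8.3521 m^2/s^2
L/D = 48/0.131 = 366.41221
h_f = f*(L/D)*v^2/(2g) = 0.037 * 366.41221 * 8.3521 / 19.62 = 5.77123 m

5.77123 m


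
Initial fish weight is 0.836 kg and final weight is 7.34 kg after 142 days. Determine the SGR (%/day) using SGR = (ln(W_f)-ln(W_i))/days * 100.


ln(W_f) = ln(7.34) = 1.9933388
ln(W_i) = ln(0.836) = -0.17912667
ln(W_f) - ln(W_i) = 1.9933388 - -0.17912667 = 2.1724655
SGR = 2.1724655 / 142 * 100 = 1.52991 %/day

1.52991 %/day


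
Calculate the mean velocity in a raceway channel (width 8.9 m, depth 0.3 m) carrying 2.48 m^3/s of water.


Cross-sectional area = W * d = 8.9 * 0.3 = 2.67 m^2
Velocity = Q / A = 2.48 / 2.67 = 0.928839 m/s

0.928839 m/s


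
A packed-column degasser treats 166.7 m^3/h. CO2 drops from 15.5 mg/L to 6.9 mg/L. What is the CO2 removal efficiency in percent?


CO2_out / CO2_in = 6.9 / 15.5 = 0.44516129
Fraction remaining = 0.44516129
efficiency = (1 - 0.44516129) * 100 = 55.4839 %

55.4839 %


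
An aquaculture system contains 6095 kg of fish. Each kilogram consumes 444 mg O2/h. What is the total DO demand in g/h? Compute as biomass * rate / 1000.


Total O2 consumption (mg/h) = 6095 kg * 444 mg/(kg*h) = 2706180 mg/h
Convert to g/h: 2706180 / 1000 = 2706.18 g/h

2706.18 g/h


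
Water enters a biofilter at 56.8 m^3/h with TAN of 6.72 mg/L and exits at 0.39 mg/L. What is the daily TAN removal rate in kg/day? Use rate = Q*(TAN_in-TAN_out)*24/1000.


Concentration drop: TAN_in - TAN_out = 6.72 - 0.39 = 6.33 mg/L
Hourly TAN removed = Q * dTAN = 56.8 m^3/h * 6.33 mg/L = 359.544 g/h  (m^3/h * mg/L = g/h)
Daily TAN removed = 359.544 * 24 = 8629.056 g/day
Convert to kg/day: 8629.056 / 1000 = 8.629056 kg/day

8.629056 kg/day


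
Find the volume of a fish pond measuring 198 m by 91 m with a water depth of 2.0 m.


Base area = L * W = 198 * 91 = 18018 m^2
Volume = area * depth = 18018 * 2.0 = 36036 m^3

36036 m^3


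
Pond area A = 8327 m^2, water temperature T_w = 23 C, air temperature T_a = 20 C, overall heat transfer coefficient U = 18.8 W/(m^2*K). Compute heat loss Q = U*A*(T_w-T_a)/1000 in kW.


Temperature difference dT = 23 - 20 = 3 K
Heat loss (W) = U * A * dT = 18.8 * 8327 * 3 = 469642.8 W
Convert to kW: 469642.8 / 1000 = 469.6428 kW

469.6428 kW


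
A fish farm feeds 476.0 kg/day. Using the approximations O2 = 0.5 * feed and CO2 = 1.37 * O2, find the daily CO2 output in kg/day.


O2 = 476.0 * 0.5 = 238
CO2 = 238 * 1.37 = 326.06

326.06 kg/day


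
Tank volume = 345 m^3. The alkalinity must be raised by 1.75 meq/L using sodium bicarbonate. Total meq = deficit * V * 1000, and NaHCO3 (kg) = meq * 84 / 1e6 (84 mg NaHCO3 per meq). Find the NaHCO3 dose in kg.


Tank volume in L = 345 m^3 * 1000 = 345000 L
Total meq required = 1.75 meq/L * 345000 L = 603750 meq
NaHCO3 mass = 603750 meq * 84 mg/meq / 1e6 = 50.715 kg

50.715 kg


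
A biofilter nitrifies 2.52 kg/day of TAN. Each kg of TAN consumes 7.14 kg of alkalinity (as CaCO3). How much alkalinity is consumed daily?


Alkalinity factor: 7.14 kg CaCO3 consumed per kg TAN nitrified
alk = 2.52 kg TAN * 7.14 = 17.9928 kg CaCO3/day

17.9928 kg CaCO3/day


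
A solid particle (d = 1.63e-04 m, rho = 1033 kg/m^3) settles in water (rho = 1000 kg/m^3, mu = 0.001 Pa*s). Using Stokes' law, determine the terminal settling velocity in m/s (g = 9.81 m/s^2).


Density difference: rho_p - rho_f = 1033 - 1000 = 33 kg/m^3
d^2 = (1.63e-04)^2 = 2.6569e-08 m^2
Numerator = (rho_p - rho_f) * g * d^2 = 33 * 9.81 * 2.6569e-08 = 8.6011824e-06
Denominator = 18 * mu = 18 * 0.001 = 0.018
v_s = 8.6011824e-06 / 0.018 = 4.77843e-04 m/s
Check: Re = rho_f * v_s * d / mu = 1000 * 4.77843e-04 * 1.63e-04 / 0.001 = 0.0779 < 1, so Stokes' law applies.

4.77843e-04 m/s


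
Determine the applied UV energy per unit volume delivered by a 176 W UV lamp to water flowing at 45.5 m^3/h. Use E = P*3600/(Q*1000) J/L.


Energy delivered per hour = 176 W * 3600 s = 633600 J/h
Volume treated per hour = 45.5 m^3/h * 1000 = 45500 L/h
dose = 633600 / 45500 = 13.9253 J/L

13.9253 J/L


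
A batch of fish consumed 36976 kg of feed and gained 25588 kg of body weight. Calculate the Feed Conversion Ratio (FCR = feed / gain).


FCR = feed consumed / weight gained
FCR = 36976 kg / 25588 kg = 1.44505

1.44505


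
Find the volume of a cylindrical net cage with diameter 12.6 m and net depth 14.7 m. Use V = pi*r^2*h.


r = d/2 = 12.6/2 = 6.3 m
Base area = pi*r^2 = pi*6.3^2 = 124.68981 m^2
Volume = 124.68981 * 14.7 = 1832.94 m^3

1832.94 m^3


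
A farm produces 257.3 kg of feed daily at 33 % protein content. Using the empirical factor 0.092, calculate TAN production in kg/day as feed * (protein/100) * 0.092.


Protein in feed = 257.3 * 33/100 = 84.909 kg/day
TAN = protein * 0.092 = 84.909 * 0.092 = 7.811628 kg/day

7.811628 kg/day


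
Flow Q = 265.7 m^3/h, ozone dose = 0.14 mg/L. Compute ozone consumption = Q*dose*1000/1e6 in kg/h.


O3 demand (mg/h) = Q * dose * 1000 = 265.7 * 0.14 * 1000 = 37198 mg/h
Convert mg to kg: 37198 / 1e6 = 0.037198 kg/h

0.037198 kg/h


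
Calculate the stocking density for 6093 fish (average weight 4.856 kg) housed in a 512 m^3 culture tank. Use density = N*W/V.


Total biomass = 6093 fish * 4.856 kg = 29587.608 kg
Density = total biomass / volume = 29587.608 / 512 = 57.7883 kg/m^3

57.7883 kg/m^3


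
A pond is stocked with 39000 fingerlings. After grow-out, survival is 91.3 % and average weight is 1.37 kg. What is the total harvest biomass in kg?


Survivors = 39000 * 91.3/100 = 35607 fish
Harvest biomass = survivors * W_f = 35607 * 1.37 = 48781.59 kg

48781.59 kg


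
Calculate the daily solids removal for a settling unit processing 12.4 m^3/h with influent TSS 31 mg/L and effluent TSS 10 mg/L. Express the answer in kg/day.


Concentration drop: TSS_in - TSS_out = 31 - 10 = 21 mg/L
Hourly solids removed = Q * dTSS = 12.4 m^3/h * 21 mg/L = 260.4 g/h  (m^3/h * mg/L = g/h)
Daily solids removed = 260.4 * 24 = 6249.6 g/day
Convert g to kg: 6249.6 / 1000 = 6.2496 kg/day

6.2496 kg/day


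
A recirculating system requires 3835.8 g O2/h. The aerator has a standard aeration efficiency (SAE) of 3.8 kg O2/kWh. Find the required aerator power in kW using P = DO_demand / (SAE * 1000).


SAE in g O2/kWh = 3.8 * 1000 = 3800 g/kWh
P = DO_demand / SAE_g = 3835.8 / 3800 = 1.00942 kW

1.00942 kW


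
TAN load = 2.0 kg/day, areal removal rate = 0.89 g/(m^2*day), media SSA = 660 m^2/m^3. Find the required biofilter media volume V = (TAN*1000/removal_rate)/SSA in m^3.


A = 2.0*1000 / 0.89 = 2247.191 m^2
V = 2247.191 / 660 = 3.40483

3.40483 m^3


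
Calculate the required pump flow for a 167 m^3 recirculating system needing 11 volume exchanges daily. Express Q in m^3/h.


Daily recirculation volume = 167 m^3 * 11 = 1837 m^3/day
Flow rate Q = daily volume / 24 h = 1837 / 24 = 76.5417 m^3/h

76.5417 m^3/h


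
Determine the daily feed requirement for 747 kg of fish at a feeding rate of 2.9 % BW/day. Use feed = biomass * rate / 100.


Feeding rate fraction = 2.9% / 100 = 0.029
Daily feed = 747 kg * 0.029 = 21.663 kg/day

21.663 kg/day


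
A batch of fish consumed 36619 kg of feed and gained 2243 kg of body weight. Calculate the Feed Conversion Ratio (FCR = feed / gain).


FCR = feed consumed / weight gained
FCR = 36619 kg / 2243 kg = 16.3259

16.3259


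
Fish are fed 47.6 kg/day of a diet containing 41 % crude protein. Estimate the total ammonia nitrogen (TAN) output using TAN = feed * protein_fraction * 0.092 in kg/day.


Protein in feed = 47.6 * 41/100 = 19.516 kg/day
TAN = protein * 0.092 = 19.516 * 0.092 = 1.795472 kg/day

1.795472 kg/day


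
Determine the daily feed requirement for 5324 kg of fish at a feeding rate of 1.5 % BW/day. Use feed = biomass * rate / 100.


Feeding rate fraction = 1.5% / 100 = 0.015
Daily feed = 5324 kg * 0.015 = 79.86 kg/day

79.86 kg/day


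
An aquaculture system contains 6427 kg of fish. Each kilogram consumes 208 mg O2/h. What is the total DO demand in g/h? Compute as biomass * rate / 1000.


Total O2 consumption (mg/h) = 6427 kg * 208 mg/(kg*h) = 1336816 mg/h
Convert to g/h: 1336816 / 1000 = 1336.816 g/h

1336.816 g/h


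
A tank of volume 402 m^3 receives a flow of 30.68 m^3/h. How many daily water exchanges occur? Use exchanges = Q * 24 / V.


Daily flow volume = 30.68 m^3/h * 24 h = 736.32 m^3/day
Exchanges = daily flow / tank volume = 736.32 / 402 = 1.83164 exchanges/day

1.83164 exchanges/day


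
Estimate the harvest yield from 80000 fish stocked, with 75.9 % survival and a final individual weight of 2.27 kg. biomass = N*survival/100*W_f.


Survivors = 80000 * 75.9/100 = 60720 fish
Harvest biomass = survivors * W_f = 60720 * 2.27 = 137834.4 kg

137834.4 kg


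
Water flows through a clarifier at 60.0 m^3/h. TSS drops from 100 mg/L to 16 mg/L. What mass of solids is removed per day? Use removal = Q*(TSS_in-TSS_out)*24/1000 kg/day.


Concentration drop: TSS_in - TSS_out = 100 - 16 = 84 mg/L
Hourly solids removed = Q * dTSS = 60.0 m^3/h * 84 mg/L = 5040 g/h  (m^3/h * mg/L = g/h)
Daily solids removed = 5040 * 24 = 120960 g/day
Convert g to kg: 120960 / 1000 = 120.96 kg/day

120.96 kg/day


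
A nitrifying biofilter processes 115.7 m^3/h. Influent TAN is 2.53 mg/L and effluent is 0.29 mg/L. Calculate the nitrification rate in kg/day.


Concentration drop: TAN_in - TAN_out = 2.53 - 0.29 = 2.24 mg/L
Hourly TAN removed = Q * dTAN = 115.7 m^3/h * 2.24 mg/L = 259.168 g/h  (m^3/h * mg/L = g/h)
Daily TAN removed = 259.168 * 24 = 6220.032 g/day
Convert to kg/day: 6220.032 / 1000 = 6.220032 kg/day

6.220032 kg/day


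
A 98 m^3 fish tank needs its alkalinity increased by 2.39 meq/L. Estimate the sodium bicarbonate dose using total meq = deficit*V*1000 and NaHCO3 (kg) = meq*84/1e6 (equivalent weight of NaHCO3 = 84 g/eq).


Tank volume in L = 98 m^3 * 1000 = 98000 L
Total meq required = 2.39 meq/L * 98000 L = 234220 meq
NaHCO3 mass = 234220 meq * 84 mg/meq / 1e6 = 19.6745 kg

19.6745 kg


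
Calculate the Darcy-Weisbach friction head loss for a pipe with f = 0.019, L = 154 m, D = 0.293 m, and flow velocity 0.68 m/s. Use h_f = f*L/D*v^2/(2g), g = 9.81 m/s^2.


v^2 = 0.68^2 = 0.4624 m^2/s^2
L/D = 154/0.293 = 525.59727
h_f = f*(L/D)*v^2/(2g) = 0.019 * 525.59727 * 0.4624 / 19.62 = 0.235356 m

0.235356 m


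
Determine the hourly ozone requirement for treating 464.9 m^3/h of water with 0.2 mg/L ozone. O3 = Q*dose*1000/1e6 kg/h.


O3 demand (mg/h) = Q * dose * 1000 = 464.9 * 0.2 * 1000 = 92980 mg/h
Convert mg to kg: 92980 / 1e6 = 0.09298 kg/h

0.09298 kg/h


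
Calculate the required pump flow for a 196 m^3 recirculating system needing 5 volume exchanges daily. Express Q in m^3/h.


Daily recirculation volume = 196 m^3 * 5 = 980 m^3/day
Flow rate Q = daily volume / 24 h = 980 / 24 = 40.8333 m^3/h

40.8333 m^3/h


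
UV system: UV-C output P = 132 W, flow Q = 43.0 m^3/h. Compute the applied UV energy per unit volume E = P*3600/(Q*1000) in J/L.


Energy delivered per hour = 132 W * 3600 s = 475200 J/h
Volume treated per hour = 43.0 m^3/h * 1000 = 43000 L/h
dose = 475200 / 43000 = 11.0512 J/L

11.0512 J/L


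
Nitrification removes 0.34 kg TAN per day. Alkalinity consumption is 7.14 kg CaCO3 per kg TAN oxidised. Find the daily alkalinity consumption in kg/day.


Alkalinity factor: 7.14 kg CaCO3 consumed per kg TAN nitrified
alk = 0.34 kg TAN * 7.14 = 2.4276 kg CaCO3/day

2.4276 kg CaCO3/day


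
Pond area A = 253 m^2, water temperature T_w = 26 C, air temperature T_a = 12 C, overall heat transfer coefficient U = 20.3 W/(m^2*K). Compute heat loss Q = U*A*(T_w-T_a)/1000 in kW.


Temperature difference dT = 26 - 12 = 14 K
Heat loss (W) = U * A * dT = 20.3 * 253 * 14 = 71902.6 W
Convert to kW: 71902.6 / 1000 = 71.9026 kW

71.9026 kW


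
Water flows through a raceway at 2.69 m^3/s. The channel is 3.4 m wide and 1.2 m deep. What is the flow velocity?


Cross-sectional area = W * d = 3.4 * 1.2 = 4.08 m^2
Velocity = Q / A = 2.69 / 4.08 = 0.659314 m/s

0.659314 m/s


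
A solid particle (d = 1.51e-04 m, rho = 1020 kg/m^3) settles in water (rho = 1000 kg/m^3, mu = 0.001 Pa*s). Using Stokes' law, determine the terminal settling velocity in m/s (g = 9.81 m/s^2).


Density difference: rho_p - rho_f = 1020 - 1000 = 20 kg/m^3
d^2 = (1.51e-04)^2 = 2.2801e-08 m^2
Numerator = (rho_p - rho_f) * g * d^2 = 20 * 9.81 * 2.2801e-08 = 4.4735562e-06
Denominator = 18 * mu = 18 * 0.001 = 0.018
v_s = 4.4735562e-06 / 0.018 = 2.48531e-04 m/s
Check: Re = rho_f * v_s * d / mu = 1000 * 2.48531e-04 * 1.51e-04 / 0.001 = 0.0375 < 1, so Stokes' law applies.

2.48531e-04 m/s


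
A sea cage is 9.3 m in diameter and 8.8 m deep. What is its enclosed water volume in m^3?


r = d/2 = 9.3/2 = 4.65 m
Base area = pi*r^2 = pi*4.65^2 = 67.929087 m^2
Volume = 67.929087 * 8.8 = 597.776 m^3

597.776 m^3


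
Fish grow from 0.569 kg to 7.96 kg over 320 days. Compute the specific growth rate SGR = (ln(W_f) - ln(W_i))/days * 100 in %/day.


ln(W_f) = ln(7.96) = 2.074429
ln(W_i) = ln(0.569) = -0.56387484
ln(W_f) - ln(W_i) = 2.074429 - -0.56387484 = 2.6383038
SGR = 2.6383038 / 320 * 100 = 0.82447 %/day

0.82447 %/day


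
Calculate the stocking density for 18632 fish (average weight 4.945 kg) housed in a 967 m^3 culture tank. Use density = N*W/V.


Total biomass = 18632 fish * 4.945 kg = 92135.24 kg
Density = total biomass / volume = 92135.24 / 967 = 95.2795 kg/m^3

95.2795 kg/m^3


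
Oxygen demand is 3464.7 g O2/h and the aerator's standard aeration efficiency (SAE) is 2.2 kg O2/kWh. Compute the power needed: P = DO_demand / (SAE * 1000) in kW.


SAE in g O2/kWh = 2.2 * 1000 = 2200 g/kWh
P = DO_demand / SAE_g = 3464.7 / 2200 = 1.57486 kW

1.57486 kW


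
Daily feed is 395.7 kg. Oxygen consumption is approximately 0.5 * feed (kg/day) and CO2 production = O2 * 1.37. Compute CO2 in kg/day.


O2 = 395.7 * 0.5 = 197.85
CO2 = 197.85 * 1.37 = 271.0545

271.0545 kg/day


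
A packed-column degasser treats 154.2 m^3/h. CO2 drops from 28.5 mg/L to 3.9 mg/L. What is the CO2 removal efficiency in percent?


CO2_out / CO2_in = 3.9 / 28.5 = 0.13684211
Fraction remaining = 0.13684211
efficiency = (1 - 0.13684211) * 100 = 86.3158 %

86.3158 %


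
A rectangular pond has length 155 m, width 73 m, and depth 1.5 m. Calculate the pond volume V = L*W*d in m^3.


Base area = L * W = 155 * 73 = 11315 m^2
Volume = area * depth = 11315 * 1.5 = 16972.5 m^3

16972.5 m^3


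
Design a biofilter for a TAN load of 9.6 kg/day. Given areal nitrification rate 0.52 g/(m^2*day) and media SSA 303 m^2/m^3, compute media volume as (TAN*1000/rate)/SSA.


A = 9.6*1000 / 0.52 = 18461.538 m^2
V = 18461.538 / 303 = 60.9292

60.9292 m^3


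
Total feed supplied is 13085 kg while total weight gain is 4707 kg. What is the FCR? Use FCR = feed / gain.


FCR = feed consumed / weight gained
FCR = 13085 kg / 4707 kg = 2.7799

2.7799


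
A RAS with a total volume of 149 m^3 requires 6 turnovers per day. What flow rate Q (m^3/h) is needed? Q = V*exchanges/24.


Daily recirculation volume = 149 m^3 * 6 = 894 m^3/day
Flow rate Q = daily volume / 24 h = 894 / 24 = 37.25 m^3/h

37.25 m^3/h


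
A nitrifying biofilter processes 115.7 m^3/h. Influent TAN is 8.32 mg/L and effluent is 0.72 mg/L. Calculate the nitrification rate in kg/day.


Concentration drop: TAN_in - TAN_out = 8.32 - 0.72 = 7.6 mg/L
Hourly TAN removed = Q * dTAN = 115.7 m^3/h * 7.6 mg/L = 879.32 g/h  (m^3/h * mg/L = g/h)
Daily TAN removed = 879.32 * 24 = 21103.68 g/day
Convert to kg/day: 21103.68 / 1000 = 21.10368 kg/day

21.10368 kg/day


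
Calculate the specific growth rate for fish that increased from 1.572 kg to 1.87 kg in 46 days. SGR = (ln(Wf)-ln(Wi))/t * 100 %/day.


ln(W_f) = ln(1.87) = 0.62593843
ln(W_i) = ln(1.572) = 0.45234869
ln(W_f) - ln(W_i) = 0.62593843 - 0.45234869 = 0.17358974
SGR = 0.17358974 / 46 * 100 = 0.377369 %/day

0.377369 %/day


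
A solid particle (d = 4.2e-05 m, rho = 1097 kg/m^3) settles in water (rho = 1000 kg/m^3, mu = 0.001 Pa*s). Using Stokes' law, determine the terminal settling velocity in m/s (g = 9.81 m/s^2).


Density difference: rho_p - rho_f = 1097 - 1000 = 97 kg/m^3
d^2 = (4.2e-05)^2 = 1.764e-09 m^2
Numerator = (rho_p - rho_f) * g * d^2 = 97 * 9.81 * 1.764e-09 = 1.6785695e-06
Denominator = 18 * mu = 18 * 0.001 = 0.018
v_s = 1.6785695e-06 / 0.018 = 9.32539e-05 m/s
Check: Re = rho_f * v_s * d / mu = 1000 * 9.32539e-05 * 4.2e-05 / 0.001 = 0.00392 < 1, so Stokes' law applies.

9.32539e-05 m/s


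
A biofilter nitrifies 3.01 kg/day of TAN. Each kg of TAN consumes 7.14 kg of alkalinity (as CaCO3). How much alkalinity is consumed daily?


Alkalinity factor: 7.14 kg CaCO3 consumed per kg TAN nitrified
alk = 3.01 kg TAN * 7.14 = 21.4914 kg CaCO3/day

21.4914 kg CaCO3/day


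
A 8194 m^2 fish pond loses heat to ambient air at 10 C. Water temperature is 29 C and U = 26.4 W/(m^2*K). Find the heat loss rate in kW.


Temperature difference dT = 29 - 10 = 19 K
Heat loss (W) = U * A * dT = 26.4 * 8194 * 19 = 4110110.4 W
Convert to kW: 4110110.4 / 1000 = 4110.1104 kW

4110.1104 kW


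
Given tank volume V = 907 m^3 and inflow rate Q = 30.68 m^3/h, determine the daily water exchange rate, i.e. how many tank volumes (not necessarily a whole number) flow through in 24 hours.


Daily flow volume = 30.68 m^3/h * 24 h = 736.32 m^3/day
Exchanges = daily flow / tank volume = 736.32 / 907 = 0.811819 exchanges/day

0.811819 exchanges/day
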